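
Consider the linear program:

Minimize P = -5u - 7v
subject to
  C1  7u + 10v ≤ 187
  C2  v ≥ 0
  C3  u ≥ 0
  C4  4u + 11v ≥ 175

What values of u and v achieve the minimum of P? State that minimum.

u = 307/37, v = 477/37, minimum P = -4874/37

Feasible corners and P = -5u - 7v:
  (0, 187/10) → P = -1309/10
  (307/37, 477/37) → P = -4874/37
  (0, 175/11) → P = -1225/11

The binding constraints are 7u + 10v = 187 and 4u + 11v = 175.
Solving simultaneously gives u = 307/37, v = 477/37.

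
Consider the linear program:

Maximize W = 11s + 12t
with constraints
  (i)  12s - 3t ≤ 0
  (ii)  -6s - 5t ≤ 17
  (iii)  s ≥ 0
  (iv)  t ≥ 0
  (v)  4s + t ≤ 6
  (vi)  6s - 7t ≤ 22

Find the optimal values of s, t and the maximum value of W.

s = 0, t = 6, maximum W = 72

Extreme points and W = 11s + 12t:
  (0, 0) → W = 0
  (3/4, 3) → W = 177/4
  (0, 6) → W = 72

The binding constraints are s = 0 and 4s + t = 6.
Solving simultaneously gives s = 0, t = 6.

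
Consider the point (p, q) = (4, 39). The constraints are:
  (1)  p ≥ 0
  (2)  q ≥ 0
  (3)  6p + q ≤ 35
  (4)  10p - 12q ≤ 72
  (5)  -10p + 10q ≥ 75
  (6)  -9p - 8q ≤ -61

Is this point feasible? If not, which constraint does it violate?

not feasible — violates (3)

Constraint (3): 6p + q = 63, which is not ≤ 35. All other constraints are satisfied.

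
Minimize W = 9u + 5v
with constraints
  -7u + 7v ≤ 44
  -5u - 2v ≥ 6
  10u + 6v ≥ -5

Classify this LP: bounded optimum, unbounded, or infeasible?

Corner points and W = 9u + 5v:
  (-130/49, 178/49) → W = -40/7
  (-299/112, 405/112) → W = -333/56
  (-13/5, 7/2) → W = -59/10
The feasible region has finitely many vertices and no improving ray; the minimum is -333/56 at (-299/112, 405/112).

bounded optimum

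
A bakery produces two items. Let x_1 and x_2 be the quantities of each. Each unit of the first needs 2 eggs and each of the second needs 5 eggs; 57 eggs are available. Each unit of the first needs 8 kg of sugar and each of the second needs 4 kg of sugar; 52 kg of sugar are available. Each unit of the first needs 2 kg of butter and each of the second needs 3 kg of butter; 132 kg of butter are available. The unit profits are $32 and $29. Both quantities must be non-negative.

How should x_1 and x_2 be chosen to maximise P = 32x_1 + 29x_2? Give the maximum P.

Vertices and P = 32x_1 + 29x_2:
  (0, 0) → P = 0
  (0, 57/5) → P = 1653/5
  (13/2, 0) → P = 208
  (1, 11) → P = 351

x_1 = 1, x_2 = 11, maximum P = 351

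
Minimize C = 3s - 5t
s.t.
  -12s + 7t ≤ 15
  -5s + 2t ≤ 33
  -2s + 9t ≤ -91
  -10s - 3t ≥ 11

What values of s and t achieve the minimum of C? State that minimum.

s = -386/47, t = -561/47, minimum C = 1647/47

Extreme points and C = 3s - 5t:
  (-201/11, -321/11) → C = 1002/11
  (-386/47, -561/47) → C = 1647/47
  (29/16, -233/24) → C = 2591/48
The feasible region is unbounded (it extends along (-2, -5), (3, -10)), but C strictly increases along every unbounded feasible direction, so there is no improving ray and the minimum is attained at a vertex.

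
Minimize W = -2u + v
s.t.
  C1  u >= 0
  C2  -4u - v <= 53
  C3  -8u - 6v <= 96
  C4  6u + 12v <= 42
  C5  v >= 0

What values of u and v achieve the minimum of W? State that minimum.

Vertices and W = -2u + v:
  (0, 7/2) → W = 7/2
  (0, 0) → W = 0
  (7, 0) → W = -14

u = 7, v = 0, minimum W = -14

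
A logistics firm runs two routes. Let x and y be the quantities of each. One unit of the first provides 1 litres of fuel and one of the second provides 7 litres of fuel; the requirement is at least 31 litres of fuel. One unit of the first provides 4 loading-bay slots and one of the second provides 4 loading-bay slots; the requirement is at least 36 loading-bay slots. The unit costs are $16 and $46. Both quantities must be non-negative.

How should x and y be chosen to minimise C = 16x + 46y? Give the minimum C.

x = 16/3, y = 11/3, minimum C = 254

The feasible region is unbounded (it extends along (0, 1), (1, 0)), but C strictly increases along every unbounded feasible direction, so there is no improving ray and the minimum is attained at a vertex.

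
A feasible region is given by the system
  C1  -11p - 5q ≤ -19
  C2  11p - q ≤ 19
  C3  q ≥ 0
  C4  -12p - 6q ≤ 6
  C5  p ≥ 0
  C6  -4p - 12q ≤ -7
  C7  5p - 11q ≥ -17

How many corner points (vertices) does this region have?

Intersecting each pair of boundary lines and keeping only the points that satisfy every inequality leaves:
  (193/112, 1/112)
  (62/73, 141/73)
  (235/136, 1/136)
  (113/58, 141/58)

4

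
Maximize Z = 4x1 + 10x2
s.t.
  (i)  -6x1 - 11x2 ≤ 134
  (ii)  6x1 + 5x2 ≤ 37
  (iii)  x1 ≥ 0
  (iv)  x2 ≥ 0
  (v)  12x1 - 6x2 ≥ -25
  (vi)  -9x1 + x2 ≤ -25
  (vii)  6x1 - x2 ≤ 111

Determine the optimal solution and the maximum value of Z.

Corner points and Z = 4x1 + 10x2:
  (37/6, 0) → Z = 74/3
  (54/17, 61/17) → Z = 826/17
  (25/9, 0) → Z = 100/9

x1 = 54/17, x2 = 61/17, maximum Z = 826/17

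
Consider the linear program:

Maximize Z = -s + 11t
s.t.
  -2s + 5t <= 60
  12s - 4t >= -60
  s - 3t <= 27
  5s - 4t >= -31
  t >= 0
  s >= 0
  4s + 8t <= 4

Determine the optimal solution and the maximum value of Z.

s = 0, t = 1/2, maximum Z = 11/2

Feasible corners and Z = -s + 11t:
  (0, 0) → Z = 0
  (1, 0) → Z = -1
  (0, 1/2) → Z = 11/2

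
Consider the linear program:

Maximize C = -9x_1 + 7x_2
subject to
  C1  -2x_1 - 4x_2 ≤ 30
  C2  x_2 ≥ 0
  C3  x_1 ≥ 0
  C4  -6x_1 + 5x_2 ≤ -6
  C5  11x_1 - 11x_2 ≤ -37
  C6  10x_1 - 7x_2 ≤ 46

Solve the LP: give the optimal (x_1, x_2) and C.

Feasible corners and C = -9x_1 + 7x_2:
  (251/11, 288/11) → C = -243/11
  (47/2, 27) → C = -45/2
  (255/11, 292/11) → C = -251/11

x_1 = 251/11, x_2 = 288/11, maximum C = -243/11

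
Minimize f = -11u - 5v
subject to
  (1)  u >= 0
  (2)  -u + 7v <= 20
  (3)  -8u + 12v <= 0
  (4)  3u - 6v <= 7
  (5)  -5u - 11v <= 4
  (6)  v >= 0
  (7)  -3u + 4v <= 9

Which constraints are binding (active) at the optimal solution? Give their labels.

Vertices and f = -11u - 5v:
  (0, 0) → f = 0
  (60/11, 40/11) → f = -860/11
  (169/15, 67/15) → f = -2194/15
  (7/3, 0) → f = -77/3

The minimum is at (169/15, 67/15). Substituting into each constraint, equality holds for (2) and (4); the remaining constraints have slack.

(2) and (4)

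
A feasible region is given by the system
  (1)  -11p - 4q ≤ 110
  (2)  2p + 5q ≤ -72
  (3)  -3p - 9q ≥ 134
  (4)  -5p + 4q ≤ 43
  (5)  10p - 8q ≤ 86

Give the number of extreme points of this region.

3

The feasible vertices (each the meet of two boundaries and inside every other half-plane) are:
  (-454/87, -1144/87)
  (-67/16, -1023/64)
  (-149/57, -799/57)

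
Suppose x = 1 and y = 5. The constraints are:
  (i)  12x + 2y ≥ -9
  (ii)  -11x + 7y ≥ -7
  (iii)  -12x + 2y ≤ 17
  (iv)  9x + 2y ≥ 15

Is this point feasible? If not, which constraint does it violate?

(i): 22 ≥ -9 ✓
(ii): 24 ≥ -7 ✓
(iii): -2 ≤ 17 ✓
(iv): 19 ≥ 15 ✓

feasible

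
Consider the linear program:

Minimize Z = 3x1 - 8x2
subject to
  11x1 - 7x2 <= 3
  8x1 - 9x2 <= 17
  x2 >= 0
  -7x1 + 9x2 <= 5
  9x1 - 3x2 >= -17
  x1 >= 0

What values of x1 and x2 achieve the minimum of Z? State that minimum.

Corner points and Z = 3x1 - 8x2:
  (3/11, 0) → Z = 9/11
  (31/25, 38/25) → Z = -211/25
  (0, 0) → Z = 0
  (0, 5/9) → Z = -40/9

At the optimal vertex, 11x1 - 7x2 = 3 and -7x1 + 9x2 = 5.
Solving simultaneously gives x1 = 31/25, x2 = 38/25.

x1 = 31/25, x2 = 38/25, minimum Z = -211/25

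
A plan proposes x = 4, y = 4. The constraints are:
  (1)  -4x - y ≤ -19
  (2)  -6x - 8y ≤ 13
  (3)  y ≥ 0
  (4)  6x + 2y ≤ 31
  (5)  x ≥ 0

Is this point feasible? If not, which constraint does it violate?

Constraint (4): 6x + 2y = 32, which is not ≤ 31. All other constraints are satisfied.

not feasible — violates (4)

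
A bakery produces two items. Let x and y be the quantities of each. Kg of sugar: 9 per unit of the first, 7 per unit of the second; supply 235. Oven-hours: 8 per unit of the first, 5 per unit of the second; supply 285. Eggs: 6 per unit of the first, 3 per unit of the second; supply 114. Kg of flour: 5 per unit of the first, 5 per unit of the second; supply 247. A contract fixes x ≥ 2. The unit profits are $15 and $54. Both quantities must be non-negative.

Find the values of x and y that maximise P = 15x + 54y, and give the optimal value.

Vertices and P = 15x + 54y:
  (19, 0) → P = 285
  (2, 0) → P = 30
  (31/5, 128/5) → P = 7377/5
  (2, 31) → P = 1704

The binding constraints are 9x + 7y = 235 and x = 2.
Solving simultaneously gives x = 2, y = 31.

x = 2, y = 31, maximum P = 1704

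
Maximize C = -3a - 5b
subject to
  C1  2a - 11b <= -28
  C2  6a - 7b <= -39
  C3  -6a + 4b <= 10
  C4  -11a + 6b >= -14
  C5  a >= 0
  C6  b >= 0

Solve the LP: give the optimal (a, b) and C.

a = 43/9, b = 29/3, maximum C = -188/3

Feasible corners and C = -3a - 5b:
  (43/9, 29/3) → C = -188/3
  (332/41, 513/41) → C = -3561/41
  (29/2, 97/4) → C = -659/4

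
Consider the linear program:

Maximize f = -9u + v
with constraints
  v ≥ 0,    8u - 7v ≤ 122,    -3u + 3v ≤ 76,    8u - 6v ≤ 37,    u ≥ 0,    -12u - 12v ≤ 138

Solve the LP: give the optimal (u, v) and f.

Extreme points and f = -9u + v:
  (37/8, 0) → f = -333/8
  (0, 0) → f = 0
  (189/2, 719/6) → f = -2192/3
  (0, 76/3) → f = 76/3

The binding constraints are -3u + 3v = 76 and u = 0.
Solving simultaneously gives u = 0, v = 76/3.

u = 0, v = 76/3, maximum f = 76/3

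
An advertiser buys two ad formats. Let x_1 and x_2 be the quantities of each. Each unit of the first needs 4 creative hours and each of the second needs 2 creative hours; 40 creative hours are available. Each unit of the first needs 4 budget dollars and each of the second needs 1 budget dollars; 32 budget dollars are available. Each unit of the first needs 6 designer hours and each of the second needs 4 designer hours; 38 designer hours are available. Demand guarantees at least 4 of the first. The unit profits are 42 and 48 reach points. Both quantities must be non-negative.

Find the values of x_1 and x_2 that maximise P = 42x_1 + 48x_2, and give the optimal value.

x_1 = 4, x_2 = 7/2, maximum P = 336

Corner points and P = 42x_1 + 48x_2:
  (19/3, 0) → P = 266
  (4, 0) → P = 168
  (4, 7/2) → P = 336

At the optimal vertex, 6x_1 + 4x_2 = 38 and x_1 = 4.
Solving simultaneously gives x_1 = 4, x_2 = 7/2.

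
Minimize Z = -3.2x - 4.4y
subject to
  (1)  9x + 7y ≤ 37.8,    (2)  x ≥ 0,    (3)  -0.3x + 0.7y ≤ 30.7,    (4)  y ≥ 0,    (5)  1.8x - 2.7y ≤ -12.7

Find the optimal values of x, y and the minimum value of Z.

Feasible corners and Z = -3.2x - 4.4y:
  (0, 27/5) → Z = -594/25
  (658/1845, 1013/205) → Z = -211102/9225
  (0, 127/27) → Z = -2794/135

x = 0, y = 5.4, minimum Z = -23.76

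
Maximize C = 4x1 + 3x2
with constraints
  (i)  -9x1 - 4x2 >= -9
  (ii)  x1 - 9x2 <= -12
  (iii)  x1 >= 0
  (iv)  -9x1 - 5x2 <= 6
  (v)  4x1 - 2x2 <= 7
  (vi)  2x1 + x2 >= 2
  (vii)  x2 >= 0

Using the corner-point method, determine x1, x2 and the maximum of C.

x1 = 0, x2 = 9/4, maximum C = 27/4

Corner points and C = 4x1 + 3x2:
  (33/85, 117/85) → C = 483/85
  (0, 9/4) → C = 27/4
  (6/19, 26/19) → C = 102/19
  (0, 2) → C = 6

At the optimal vertex, -9x1 - 4x2 = -9 and x1 = 0.
Solving simultaneously gives x1 = 0, x2 = 9/4.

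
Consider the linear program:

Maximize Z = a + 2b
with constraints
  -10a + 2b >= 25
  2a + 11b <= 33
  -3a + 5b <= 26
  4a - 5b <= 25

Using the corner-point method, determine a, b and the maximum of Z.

a = -11/6, b = 10/3, maximum Z = 29/6

The feasible region is unbounded (it extends along (-5, -3), (-5, -4)), but Z strictly decreases along every unbounded feasible direction, so there is no improving ray and the maximum is attained at a vertex.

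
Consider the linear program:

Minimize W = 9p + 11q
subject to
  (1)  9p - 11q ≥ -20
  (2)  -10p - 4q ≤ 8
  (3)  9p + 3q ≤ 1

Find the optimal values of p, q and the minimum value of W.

Extreme points and W = 9p + 11q:
  (-84/73, 64/73) → W = -52/73
  (-7/18, 3/2) → W = 13
  (14/3, -41/3) → W = -325/3

At the optimal vertex, -10p - 4q = 8 and 9p + 3q = 1.
Solving simultaneously gives p = 14/3, q = -41/3.

p = 14/3, q = -41/3, minimum W = -325/3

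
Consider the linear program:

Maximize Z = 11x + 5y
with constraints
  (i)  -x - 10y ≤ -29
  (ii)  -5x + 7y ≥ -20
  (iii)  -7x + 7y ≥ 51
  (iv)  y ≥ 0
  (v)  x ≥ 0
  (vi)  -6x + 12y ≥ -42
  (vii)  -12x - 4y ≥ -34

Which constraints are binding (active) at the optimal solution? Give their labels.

(v) and (vii)

Feasible corners and Z = 11x + 5y:
  (0, 51/7) → Z = 255/7
  (17/56, 425/56) → Z = 289/7
  (0, 17/2) → Z = 85/2

The maximum is at (0, 17/2). Substituting into each constraint, equality holds for (v) and (vii); the remaining constraints have slack.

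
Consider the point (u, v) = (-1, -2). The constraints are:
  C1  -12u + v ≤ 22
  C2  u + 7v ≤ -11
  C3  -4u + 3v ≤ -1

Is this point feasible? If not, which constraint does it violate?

feasible

C1: 10 ≤ 22 ✓
C2: -15 ≤ -11 ✓
C3: -2 ≤ -1 ✓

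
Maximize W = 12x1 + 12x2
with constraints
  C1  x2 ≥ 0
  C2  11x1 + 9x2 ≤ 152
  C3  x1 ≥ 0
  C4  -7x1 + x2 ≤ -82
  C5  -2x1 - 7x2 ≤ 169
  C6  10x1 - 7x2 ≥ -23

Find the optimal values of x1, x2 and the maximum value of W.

Vertices and W = 12x1 + 12x2:
  (152/11, 0) → W = 1824/11
  (82/7, 0) → W = 984/7
  (445/37, 81/37) → W = 6312/37

x1 = 445/37, x2 = 81/37, maximum W = 6312/37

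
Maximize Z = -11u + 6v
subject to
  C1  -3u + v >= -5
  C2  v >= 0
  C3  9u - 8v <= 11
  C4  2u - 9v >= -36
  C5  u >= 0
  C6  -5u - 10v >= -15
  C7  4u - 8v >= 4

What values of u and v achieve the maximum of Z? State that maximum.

Feasible corners and Z = -11u + 6v:
  (11/9, 0) → Z = -121/9
  (1, 0) → Z = -11
  (7/5, 1/5) → Z = -71/5

u = 1, v = 0, maximum Z = -11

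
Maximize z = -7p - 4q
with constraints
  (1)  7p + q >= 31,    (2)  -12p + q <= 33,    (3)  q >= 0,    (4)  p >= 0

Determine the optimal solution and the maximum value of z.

p = 31/7, q = 0, maximum z = -31

Corner points and z = -7p - 4q:
  (31/7, 0) → z = -31
  (0, 31) → z = -124
  (0, 33) → z = -132
The feasible region is unbounded (it extends along (1, 12), (1, 0)), but z strictly decreases along every unbounded feasible direction, so there is no improving ray and the maximum is attained at a vertex.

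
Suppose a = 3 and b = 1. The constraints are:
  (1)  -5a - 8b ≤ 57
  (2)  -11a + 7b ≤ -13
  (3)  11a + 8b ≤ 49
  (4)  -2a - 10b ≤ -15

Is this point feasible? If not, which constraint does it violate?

(1): -23 ≤ 57 ✓
(2): -26 ≤ -13 ✓
(3): 41 ≤ 49 ✓
(4): -16 ≤ -15 ✓

feasible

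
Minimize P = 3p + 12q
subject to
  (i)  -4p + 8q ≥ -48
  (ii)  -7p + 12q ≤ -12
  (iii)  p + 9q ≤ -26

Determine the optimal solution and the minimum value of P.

p = -60, q = -36, minimum P = -612

Vertices and P = 3p + 12q:
  (-60, -36) → P = -612
  (56/11, -38/11) → P = -288/11
  (-68/25, -194/75) → P = -196/5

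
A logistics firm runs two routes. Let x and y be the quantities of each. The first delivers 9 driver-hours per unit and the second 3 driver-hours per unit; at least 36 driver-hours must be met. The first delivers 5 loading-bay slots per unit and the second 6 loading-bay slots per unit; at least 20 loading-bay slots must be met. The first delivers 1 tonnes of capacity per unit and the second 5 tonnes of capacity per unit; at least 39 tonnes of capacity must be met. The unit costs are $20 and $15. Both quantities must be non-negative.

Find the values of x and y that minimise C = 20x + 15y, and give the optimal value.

x = 3/2, y = 15/2, minimum C = 285/2

Vertices and C = 20x + 15y:
  (0, 12) → C = 180
  (39, 0) → C = 780
  (3/2, 15/2) → C = 285/2
The feasible region is unbounded (it extends along (0, 1), (1, 0)), but C strictly increases along every unbounded feasible direction, so there is no improving ray and the minimum is attained at a vertex.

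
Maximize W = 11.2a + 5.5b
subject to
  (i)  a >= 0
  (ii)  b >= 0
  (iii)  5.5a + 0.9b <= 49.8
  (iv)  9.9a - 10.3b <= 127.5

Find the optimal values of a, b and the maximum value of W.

The binding constraints are a = 0 and 5.5a + 0.9b = 49.8.
Solving simultaneously gives a = 0, b = 166/3.

a = 0, b = 166/3, maximum W = 913/3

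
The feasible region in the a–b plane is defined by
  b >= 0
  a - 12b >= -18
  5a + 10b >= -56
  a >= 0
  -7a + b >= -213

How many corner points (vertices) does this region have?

4

Pairwise boundary intersections that survive every other constraint:
  (0, 0)
  (213/7, 0)
  (0, 3/2)
  (2574/83, 339/83)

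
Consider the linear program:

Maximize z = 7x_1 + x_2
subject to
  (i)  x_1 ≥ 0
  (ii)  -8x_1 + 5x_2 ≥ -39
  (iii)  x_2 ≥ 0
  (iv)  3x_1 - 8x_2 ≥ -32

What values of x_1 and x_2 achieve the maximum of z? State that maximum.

x_1 = 472/49, x_2 = 373/49, maximum z = 3677/49

Feasible corners and z = 7x_1 + x_2:
  (0, 0) → z = 0
  (0, 4) → z = 4
  (39/8, 0) → z = 273/8
  (472/49, 373/49) → z = 3677/49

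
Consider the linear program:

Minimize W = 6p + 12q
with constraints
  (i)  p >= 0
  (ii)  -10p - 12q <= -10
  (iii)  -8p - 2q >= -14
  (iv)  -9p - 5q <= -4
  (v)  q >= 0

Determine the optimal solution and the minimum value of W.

p = 1, q = 0, minimum W = 6

Feasible corners and W = 6p + 12q:
  (0, 5/6) → W = 10
  (0, 7) → W = 84
  (1, 0) → W = 6
  (7/4, 0) → W = 21/2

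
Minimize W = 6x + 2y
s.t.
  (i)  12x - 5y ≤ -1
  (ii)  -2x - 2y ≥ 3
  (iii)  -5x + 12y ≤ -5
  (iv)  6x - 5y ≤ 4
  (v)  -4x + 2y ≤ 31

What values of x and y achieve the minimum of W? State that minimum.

Corner points and W = 6x + 2y:
  (-1/2, -1) → W = -5
  (-5/6, -9/5) → W = -43/5
  (-13/17, -25/34) → W = -103/17
  (-191/19, -175/38) → W = -1321/19
  (-163/8, -101/4) → W = -691/4

x = -163/8, y = -101/4, minimum W = -691/4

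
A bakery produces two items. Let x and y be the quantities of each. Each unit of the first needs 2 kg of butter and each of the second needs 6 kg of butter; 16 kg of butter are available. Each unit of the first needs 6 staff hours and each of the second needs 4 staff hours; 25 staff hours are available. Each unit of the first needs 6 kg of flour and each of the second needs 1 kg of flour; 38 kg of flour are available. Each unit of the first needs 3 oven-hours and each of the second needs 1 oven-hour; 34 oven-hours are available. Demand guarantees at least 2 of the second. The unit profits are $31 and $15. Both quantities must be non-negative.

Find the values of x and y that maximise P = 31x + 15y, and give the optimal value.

x = 2, y = 2, maximum P = 92

Extreme points and P = 31x + 15y:
  (0, 8/3) → P = 40
  (0, 2) → P = 30
  (2, 2) → P = 92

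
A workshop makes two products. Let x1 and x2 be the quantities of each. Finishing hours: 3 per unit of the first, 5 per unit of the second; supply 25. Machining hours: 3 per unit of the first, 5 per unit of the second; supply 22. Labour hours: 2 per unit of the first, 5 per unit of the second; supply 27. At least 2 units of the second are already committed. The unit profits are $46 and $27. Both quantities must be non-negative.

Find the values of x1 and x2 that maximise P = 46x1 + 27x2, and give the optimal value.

x1 = 4, x2 = 2, maximum P = 238

The optimum lies where 3x1 + 5x2 = 22 and x2 = 2.
Solving simultaneously gives x1 = 4, x2 = 2.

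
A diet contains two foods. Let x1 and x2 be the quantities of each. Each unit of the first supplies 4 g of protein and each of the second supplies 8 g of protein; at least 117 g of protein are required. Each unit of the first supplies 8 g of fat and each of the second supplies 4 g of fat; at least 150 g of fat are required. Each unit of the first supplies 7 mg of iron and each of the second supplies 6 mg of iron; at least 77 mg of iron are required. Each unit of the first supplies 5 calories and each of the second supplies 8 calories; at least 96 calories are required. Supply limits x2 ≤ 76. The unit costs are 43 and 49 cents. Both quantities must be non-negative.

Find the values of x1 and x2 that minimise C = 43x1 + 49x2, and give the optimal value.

Extreme points and C = 43x1 + 49x2:
  (0, 75/2) → C = 3675/2
  (0, 76) → C = 3724
  (117/4, 0) → C = 5031/4
  (61/4, 7) → C = 3995/4
The feasible region is unbounded (it extends along (1, 0)), but C strictly increases along every unbounded feasible direction, so there is no improving ray and the minimum is attained at a vertex.

x1 = 61/4, x2 = 7, minimum C = 3995/4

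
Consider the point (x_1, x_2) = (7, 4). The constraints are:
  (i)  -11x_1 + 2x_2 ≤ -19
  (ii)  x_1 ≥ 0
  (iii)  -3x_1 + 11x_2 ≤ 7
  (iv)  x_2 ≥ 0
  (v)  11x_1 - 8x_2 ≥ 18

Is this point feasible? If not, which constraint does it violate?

Constraint (iii): -3x_1 + 11x_2 = 23, which is not ≤ 7. All other constraints are satisfied.

not feasible — violates (iii)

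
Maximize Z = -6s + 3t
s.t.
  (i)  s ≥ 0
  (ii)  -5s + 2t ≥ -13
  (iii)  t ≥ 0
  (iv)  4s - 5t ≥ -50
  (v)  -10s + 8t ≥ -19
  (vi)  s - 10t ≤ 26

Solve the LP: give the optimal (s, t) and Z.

s = 0, t = 10, maximum Z = 30

Vertices and Z = -6s + 3t:
  (0, 0) → Z = 0
  (0, 10) → Z = 30
  (165/17, 302/17) → Z = -84/17
  (33/10, 7/4) → Z = -291/20
  (19/10, 0) → Z = -57/5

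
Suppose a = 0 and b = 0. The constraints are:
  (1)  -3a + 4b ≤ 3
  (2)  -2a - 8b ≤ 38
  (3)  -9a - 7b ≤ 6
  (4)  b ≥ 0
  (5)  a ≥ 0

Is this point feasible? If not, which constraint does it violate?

feasible

(1): 0 ≤ 3 ✓
(2): 0 ≤ 38 ✓
(3): 0 ≤ 6 ✓
(4): 0 ≥ 0 ✓
(5): 0 ≥ 0 ✓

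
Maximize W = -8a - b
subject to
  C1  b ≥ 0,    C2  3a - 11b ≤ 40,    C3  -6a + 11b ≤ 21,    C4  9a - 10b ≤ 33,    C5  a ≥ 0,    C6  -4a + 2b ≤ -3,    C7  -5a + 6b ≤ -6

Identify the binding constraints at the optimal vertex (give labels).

C1 and C7

Extreme points and W = -8a - b:
  (11/3, 0) → W = -88/3
  (6/5, 0) → W = -48/5
  (191/13, 129/13) → W = -1657/13
  (192/19, 141/19) → W = -1677/19

The maximum is at (6/5, 0). Substituting into each constraint, equality holds for C1 and C7; the remaining constraints have slack.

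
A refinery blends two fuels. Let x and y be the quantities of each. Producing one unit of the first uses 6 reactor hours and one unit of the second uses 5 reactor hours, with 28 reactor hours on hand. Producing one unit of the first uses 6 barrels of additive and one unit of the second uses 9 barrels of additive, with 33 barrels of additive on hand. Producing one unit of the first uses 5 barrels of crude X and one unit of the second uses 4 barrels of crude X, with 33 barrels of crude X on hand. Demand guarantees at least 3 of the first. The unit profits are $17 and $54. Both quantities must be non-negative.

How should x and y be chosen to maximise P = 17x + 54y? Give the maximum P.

x = 3, y = 5/3, maximum P = 141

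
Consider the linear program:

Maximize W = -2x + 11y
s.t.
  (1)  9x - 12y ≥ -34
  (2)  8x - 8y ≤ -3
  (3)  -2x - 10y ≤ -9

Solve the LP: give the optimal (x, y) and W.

x = 59/6, y = 245/24, maximum W = 741/8

Vertices and W = -2x + 11y:
  (59/6, 245/24) → W = 741/8
  (-116/57, 149/114) → W = 701/38
  (7/16, 13/16) → W = 129/16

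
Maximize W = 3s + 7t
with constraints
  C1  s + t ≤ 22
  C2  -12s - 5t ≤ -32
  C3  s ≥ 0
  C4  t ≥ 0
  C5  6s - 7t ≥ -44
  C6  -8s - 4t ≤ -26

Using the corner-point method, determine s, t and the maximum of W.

s = 110/13, t = 176/13, maximum W = 1562/13

Feasible corners and W = 3s + 7t:
  (22, 0) → W = 66
  (110/13, 176/13) → W = 1562/13
  (13/4, 0) → W = 39/4
  (3/40, 127/20) → W = 1787/40

The binding constraints are s + t = 22 and 6s - 7t = -44.
Solving simultaneously gives s = 110/13, t = 176/13.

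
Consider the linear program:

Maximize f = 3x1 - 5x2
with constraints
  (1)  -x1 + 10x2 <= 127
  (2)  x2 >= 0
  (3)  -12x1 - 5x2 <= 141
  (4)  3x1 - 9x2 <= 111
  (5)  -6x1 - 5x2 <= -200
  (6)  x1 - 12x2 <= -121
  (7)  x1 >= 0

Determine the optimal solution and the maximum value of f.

The binding constraints are -x1 + 10x2 = 127 and 3x1 - 9x2 = 111.
Solving simultaneously gives x1 = 751/7, x2 = 164/7.

x1 = 751/7, x2 = 164/7, maximum f = 1433/7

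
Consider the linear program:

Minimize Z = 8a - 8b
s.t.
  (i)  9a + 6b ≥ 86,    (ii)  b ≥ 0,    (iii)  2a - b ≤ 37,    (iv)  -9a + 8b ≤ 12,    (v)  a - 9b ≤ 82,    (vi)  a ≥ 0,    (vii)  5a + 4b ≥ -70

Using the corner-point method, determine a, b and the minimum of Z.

The optimum lies where 2a - b = 37 and -9a + 8b = 12.
Solving simultaneously gives a = 44, b = 51.

a = 44, b = 51, minimum Z = -56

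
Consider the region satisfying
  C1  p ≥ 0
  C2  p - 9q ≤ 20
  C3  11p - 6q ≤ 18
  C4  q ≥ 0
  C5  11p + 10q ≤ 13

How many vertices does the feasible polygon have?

3

Pairwise boundary intersections that survive every other constraint:
  (0, 0)
  (0, 13/10)
  (13/11, 0)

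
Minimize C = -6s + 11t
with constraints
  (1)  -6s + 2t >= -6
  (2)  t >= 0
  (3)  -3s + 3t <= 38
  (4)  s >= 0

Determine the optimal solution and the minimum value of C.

Feasible corners and C = -6s + 11t:
  (1, 0) → C = -6
  (47/6, 41/2) → C = 357/2
  (0, 0) → C = 0
  (0, 38/3) → C = 418/3

s = 1, t = 0, minimum C = -6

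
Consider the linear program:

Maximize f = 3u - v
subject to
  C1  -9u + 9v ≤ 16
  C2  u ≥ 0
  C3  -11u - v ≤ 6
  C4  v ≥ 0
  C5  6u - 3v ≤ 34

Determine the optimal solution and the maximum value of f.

u = 118/9, v = 134/9, maximum f = 220/9

Corner points and f = 3u - v:
  (0, 16/9) → f = -16/9
  (118/9, 134/9) → f = 220/9
  (0, 0) → f = 0
  (17/3, 0) → f = 17

At the optimal vertex, -9u + 9v = 16 and 6u - 3v = 34.
Solving simultaneously gives u = 118/9, v = 134/9.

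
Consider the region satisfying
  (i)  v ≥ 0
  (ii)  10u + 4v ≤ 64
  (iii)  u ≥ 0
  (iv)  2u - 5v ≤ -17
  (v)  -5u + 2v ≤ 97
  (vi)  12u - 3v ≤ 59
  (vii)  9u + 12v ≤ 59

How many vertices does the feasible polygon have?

Pairwise boundary intersections that survive every other constraint:
  (0, 17/5)
  (0, 59/12)
  (91/69, 271/69)

3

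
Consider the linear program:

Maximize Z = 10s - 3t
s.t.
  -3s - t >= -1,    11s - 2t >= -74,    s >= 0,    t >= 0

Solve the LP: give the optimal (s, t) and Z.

Corner points and Z = 10s - 3t:
  (0, 1) → Z = -3
  (1/3, 0) → Z = 10/3
  (0, 0) → Z = 0

The binding constraints are -3s - t = -1 and t = 0.
Solving simultaneously gives s = 1/3, t = 0.

s = 1/3, t = 0, maximum Z = 10/3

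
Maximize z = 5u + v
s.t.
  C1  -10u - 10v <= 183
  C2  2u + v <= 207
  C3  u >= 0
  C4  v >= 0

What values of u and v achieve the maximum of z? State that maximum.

u = 207/2, v = 0, maximum z = 1035/2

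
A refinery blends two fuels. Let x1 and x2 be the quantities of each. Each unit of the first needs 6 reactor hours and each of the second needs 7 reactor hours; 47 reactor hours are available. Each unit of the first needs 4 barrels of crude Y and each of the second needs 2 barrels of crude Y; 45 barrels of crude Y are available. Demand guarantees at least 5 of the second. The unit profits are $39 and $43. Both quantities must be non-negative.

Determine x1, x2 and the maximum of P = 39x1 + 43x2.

Extreme points and P = 39x1 + 43x2:
  (0, 47/7) → P = 2021/7
  (0, 5) → P = 215
  (2, 5) → P = 293

The optimum lies where 6x1 + 7x2 = 47 and x2 = 5.
Solving simultaneously gives x1 = 2, x2 = 5.

x1 = 2, x2 = 5, maximum P = 293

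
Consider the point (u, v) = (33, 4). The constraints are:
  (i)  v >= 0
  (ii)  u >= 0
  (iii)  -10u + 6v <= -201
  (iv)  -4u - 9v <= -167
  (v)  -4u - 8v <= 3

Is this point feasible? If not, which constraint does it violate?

(i): 4 ≥ 0 ✓
(ii): 33 ≥ 0 ✓
(iii): -306 ≤ -201 ✓
(iv): -168 ≤ -167 ✓
(v): -164 ≤ 3 ✓

feasible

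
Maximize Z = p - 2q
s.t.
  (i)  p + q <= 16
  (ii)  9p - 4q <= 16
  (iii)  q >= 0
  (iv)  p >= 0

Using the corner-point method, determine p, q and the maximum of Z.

p = 16/9, q = 0, maximum Z = 16/9

Feasible corners and Z = p - 2q:
  (80/13, 128/13) → Z = -176/13
  (0, 16) → Z = -32
  (16/9, 0) → Z = 16/9
  (0, 0) → Z = 0

The binding constraints are 9p - 4q = 16 and q = 0.
Solving simultaneously gives p = 16/9, q = 0.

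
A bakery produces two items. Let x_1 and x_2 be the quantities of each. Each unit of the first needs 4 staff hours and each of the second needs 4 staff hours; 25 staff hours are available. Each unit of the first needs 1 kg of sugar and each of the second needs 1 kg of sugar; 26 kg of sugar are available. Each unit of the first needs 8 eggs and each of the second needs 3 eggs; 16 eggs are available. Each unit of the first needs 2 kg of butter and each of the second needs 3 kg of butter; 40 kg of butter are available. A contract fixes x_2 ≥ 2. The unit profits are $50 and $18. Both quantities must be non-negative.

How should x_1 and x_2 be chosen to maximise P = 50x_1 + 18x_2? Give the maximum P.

Extreme points and P = 50x_1 + 18x_2:
  (0, 16/3) → P = 96
  (0, 2) → P = 36
  (5/4, 2) → P = 197/2

x_1 = 5/4, x_2 = 2, maximum P = 197/2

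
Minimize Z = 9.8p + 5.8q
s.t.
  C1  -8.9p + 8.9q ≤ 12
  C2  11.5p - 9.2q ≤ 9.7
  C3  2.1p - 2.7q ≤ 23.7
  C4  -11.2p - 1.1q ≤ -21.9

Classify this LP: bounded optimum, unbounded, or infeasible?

Feasible corners and Z = 9.8p + 5.8q:
  (19673/2047, 22433/2047) → Z = 1614534/10235
  (6057/3649, 10977/3649) → Z = 615126/18245
  (21215/11569, 14321/11569) → Z = 1454844/57845
The feasible region has finitely many vertices and no improving ray; the minimum is 1454844/57845 at (21215/11569, 14321/11569).

bounded optimum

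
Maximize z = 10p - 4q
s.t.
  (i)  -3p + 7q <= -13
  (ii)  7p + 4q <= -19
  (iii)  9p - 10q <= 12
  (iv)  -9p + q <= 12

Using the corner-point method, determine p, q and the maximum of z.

Corner points and z = 10p - 4q:
  (-46/33, -27/11) → z = -136/33
  (-97/60, -51/20) → z = -179/30
  (-44/27, -8/3) → z = -152/27

At the optimal vertex, -3p + 7q = -13 and 9p - 10q = 12.
Solving simultaneously gives p = -46/33, q = -27/11.

p = -46/33, q = -27/11, maximum z = -136/33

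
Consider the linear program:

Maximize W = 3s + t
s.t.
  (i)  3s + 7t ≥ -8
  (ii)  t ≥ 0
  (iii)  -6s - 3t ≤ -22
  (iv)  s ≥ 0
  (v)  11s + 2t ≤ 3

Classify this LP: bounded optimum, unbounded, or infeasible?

infeasible

The boundaries t = 0 and -6s - 3t = -22 meet at (11/3, 0), but that point violates 11s + 2t ≤ 3. Every candidate vertex is excluded by some other constraint, so the feasible region is empty.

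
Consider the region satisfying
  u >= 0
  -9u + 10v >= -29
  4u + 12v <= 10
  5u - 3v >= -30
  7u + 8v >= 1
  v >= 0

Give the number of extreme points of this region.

The feasible vertices (each the meet of two boundaries and inside every other half-plane) are:
  (0, 5/6)
  (0, 1/8)
  (5/2, 0)
  (1/7, 0)

4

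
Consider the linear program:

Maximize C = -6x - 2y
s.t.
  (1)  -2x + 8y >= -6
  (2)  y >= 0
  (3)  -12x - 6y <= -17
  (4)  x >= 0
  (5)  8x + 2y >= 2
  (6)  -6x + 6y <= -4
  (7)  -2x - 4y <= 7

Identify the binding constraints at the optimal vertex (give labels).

Vertices and C = -6x - 2y:
  (3, 0) → C = -18
  (17/12, 0) → C = -17/2
  (7/6, 1/2) → C = -8
The feasible region is unbounded (it extends along (1, 1), (4, 1)), but C strictly decreases along every unbounded feasible direction, so there is no improving ray and the maximum is attained at a vertex.

The maximum is at (7/6, 1/2). Substituting into each constraint, equality holds for (3) and (6); the remaining constraints have slack.

(3) and (6)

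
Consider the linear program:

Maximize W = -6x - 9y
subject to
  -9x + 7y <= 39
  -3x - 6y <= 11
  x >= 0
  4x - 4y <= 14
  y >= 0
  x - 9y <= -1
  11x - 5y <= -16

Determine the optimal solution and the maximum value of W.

The optimum lies where x = 0 and 11x - 5y = -16.
Solving simultaneously gives x = 0, y = 16/5.

x = 0, y = 16/5, maximum W = -144/5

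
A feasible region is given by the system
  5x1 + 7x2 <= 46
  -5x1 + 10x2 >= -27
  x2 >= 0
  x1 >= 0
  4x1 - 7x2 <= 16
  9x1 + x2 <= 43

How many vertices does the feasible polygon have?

5

The feasible vertices (each the meet of two boundaries and inside every other half-plane) are:
  (0, 46/7)
  (255/58, 199/58)
  (0, 0)
  (4, 0)
  (317/67, 28/67)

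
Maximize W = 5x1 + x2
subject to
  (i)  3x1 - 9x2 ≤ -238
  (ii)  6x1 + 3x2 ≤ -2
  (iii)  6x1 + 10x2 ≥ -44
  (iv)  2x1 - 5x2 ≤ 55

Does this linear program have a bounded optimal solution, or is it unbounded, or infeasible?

bounded optimum

Corner points and W = 5x1 + x2:
  (-244/21, 158/7) → W = -746/21
  (-694/21, 108/7) → W = -3146/21
The feasible region has finitely many vertices and no improving ray; the maximum is -746/21 at (-244/21, 158/7).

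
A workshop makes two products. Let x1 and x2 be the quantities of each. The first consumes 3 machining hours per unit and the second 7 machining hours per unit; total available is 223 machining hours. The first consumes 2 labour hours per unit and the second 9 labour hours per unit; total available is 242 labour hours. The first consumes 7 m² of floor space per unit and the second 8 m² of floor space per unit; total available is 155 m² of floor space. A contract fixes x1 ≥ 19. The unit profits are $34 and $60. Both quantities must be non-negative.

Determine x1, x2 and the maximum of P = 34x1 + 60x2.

Vertices and P = 34x1 + 60x2:
  (155/7, 0) → P = 5270/7
  (19, 0) → P = 646
  (19, 11/4) → P = 811

The optimum lies where 7x1 + 8x2 = 155 and x1 = 19.
Solving simultaneously gives x1 = 19, x2 = 11/4.

x1 = 19, x2 = 11/4, maximum P = 811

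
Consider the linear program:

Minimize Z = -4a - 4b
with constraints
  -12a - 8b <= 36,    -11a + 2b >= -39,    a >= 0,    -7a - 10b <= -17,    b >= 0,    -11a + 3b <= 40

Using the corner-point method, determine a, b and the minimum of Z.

Extreme points and Z = -4a - 4b:
  (39/11, 0) → Z = -156/11
  (197/11, 79) → Z = -4264/11
  (0, 17/10) → Z = -34/5
  (0, 40/3) → Z = -160/3
  (17/7, 0) → Z = -68/7

a = 197/11, b = 79, minimum Z = -4264/11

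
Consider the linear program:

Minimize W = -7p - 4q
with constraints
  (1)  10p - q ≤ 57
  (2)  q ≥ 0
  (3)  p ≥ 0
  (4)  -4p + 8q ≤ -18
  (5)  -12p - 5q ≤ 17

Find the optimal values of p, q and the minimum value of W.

p = 219/38, q = 12/19, minimum W = -1629/38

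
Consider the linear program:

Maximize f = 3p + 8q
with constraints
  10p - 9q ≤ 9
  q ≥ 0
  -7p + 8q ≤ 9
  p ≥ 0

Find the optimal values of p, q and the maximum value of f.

Extreme points and f = 3p + 8q:
  (9/10, 0) → f = 27/10
  (9, 9) → f = 99
  (0, 0) → f = 0
  (0, 9/8) → f = 9

The optimum lies where 10p - 9q = 9 and -7p + 8q = 9.
Solving simultaneously gives p = 9, q = 9.

p = 9, q = 9, maximum f = 99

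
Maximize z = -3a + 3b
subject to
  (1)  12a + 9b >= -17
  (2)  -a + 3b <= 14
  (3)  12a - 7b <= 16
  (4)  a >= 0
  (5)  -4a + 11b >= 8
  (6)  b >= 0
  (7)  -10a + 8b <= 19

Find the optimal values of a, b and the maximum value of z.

The binding constraints are -a + 3b = 14 and -10a + 8b = 19.
Solving simultaneously gives a = 5/2, b = 11/2.

a = 5/2, b = 11/2, maximum z = 9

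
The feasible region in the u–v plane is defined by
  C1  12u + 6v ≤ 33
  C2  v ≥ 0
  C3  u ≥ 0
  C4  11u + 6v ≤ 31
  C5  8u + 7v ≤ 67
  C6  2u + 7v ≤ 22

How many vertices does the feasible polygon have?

The feasible vertices (each the meet of two boundaries and inside every other half-plane) are:
  (11/4, 0)
  (2, 3/2)
  (0, 0)
  (0, 22/7)
  (17/13, 36/13)

5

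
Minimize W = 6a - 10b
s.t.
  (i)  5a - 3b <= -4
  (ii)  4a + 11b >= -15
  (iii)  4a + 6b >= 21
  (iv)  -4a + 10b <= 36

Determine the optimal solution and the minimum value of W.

Corner points and W = 6a - 10b:
  (13/14, 121/42) → W = -488/21
  (34/19, 82/19) → W = -616/19
  (-3/32, 57/16) → W = -579/16

The optimum lies where 4a + 6b = 21 and -4a + 10b = 36.
Solving simultaneously gives a = -3/32, b = 57/16.

a = -3/32, b = 57/16, minimum W = -579/16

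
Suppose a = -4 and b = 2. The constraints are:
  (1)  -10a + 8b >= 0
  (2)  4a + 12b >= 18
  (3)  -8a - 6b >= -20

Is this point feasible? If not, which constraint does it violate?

not feasible — violates (2)

Constraint (2): 4a + 12b = 8, which is not ≥ 18. All other constraints are satisfied.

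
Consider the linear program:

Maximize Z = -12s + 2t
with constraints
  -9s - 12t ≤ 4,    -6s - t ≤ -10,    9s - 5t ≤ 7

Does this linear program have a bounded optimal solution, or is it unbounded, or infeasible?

unbounded

From the feasible point (19/13, 16/13), moving in the direction (-1, 6) keeps every constraint satisfied while Z increases without bound.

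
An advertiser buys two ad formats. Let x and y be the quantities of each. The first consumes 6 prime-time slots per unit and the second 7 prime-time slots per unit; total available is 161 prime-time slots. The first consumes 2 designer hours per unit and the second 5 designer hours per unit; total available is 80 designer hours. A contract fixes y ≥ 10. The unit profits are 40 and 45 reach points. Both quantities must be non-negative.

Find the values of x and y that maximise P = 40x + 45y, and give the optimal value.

x = 15, y = 10, maximum P = 1050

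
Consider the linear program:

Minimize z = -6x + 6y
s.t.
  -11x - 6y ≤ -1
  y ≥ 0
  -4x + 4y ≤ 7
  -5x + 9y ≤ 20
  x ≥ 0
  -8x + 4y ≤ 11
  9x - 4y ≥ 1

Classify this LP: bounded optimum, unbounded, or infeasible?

unbounded

From the feasible point (1/9, 0), moving in the direction (9, 5) keeps every constraint satisfied while z decreases without bound.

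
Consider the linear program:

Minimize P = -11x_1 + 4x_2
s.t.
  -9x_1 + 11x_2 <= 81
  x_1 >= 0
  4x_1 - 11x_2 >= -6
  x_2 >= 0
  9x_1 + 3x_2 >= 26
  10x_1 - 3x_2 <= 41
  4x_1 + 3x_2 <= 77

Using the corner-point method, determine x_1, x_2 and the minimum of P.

x_1 = 41/10, x_2 = 0, minimum P = -451/10

Corner points and P = -11x_1 + 4x_2:
  (268/111, 158/111) → P = -772/37
  (67/14, 16/7) → P = -87/2
  (26/9, 0) → P = -286/9
  (41/10, 0) → P = -451/10

At the optimal vertex, x_2 = 0 and 10x_1 - 3x_2 = 41.
Solving simultaneously gives x_1 = 41/10, x_2 = 0.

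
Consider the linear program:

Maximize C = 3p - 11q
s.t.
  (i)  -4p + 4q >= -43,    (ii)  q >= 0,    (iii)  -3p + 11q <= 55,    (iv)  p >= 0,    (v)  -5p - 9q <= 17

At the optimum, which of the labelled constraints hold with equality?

Vertices and C = 3p - 11q:
  (43/4, 0) → C = 129/4
  (693/32, 349/32) → C = -55
  (0, 0) → C = 0
  (0, 5) → C = -55

The maximum is at (43/4, 0). Substituting into each constraint, equality holds for (i) and (ii); the remaining constraints have slack.

(i) and (ii)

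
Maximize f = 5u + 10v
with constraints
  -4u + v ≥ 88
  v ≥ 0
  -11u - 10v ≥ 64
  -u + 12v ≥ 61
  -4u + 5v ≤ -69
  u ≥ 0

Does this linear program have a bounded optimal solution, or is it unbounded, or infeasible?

The boundaries -4u + 5v = -69 and u = 0 meet at (0, -69/5), but that point violates -4u + v ≥ 88. Every candidate vertex is excluded by some other constraint, so the feasible region is empty.

infeasible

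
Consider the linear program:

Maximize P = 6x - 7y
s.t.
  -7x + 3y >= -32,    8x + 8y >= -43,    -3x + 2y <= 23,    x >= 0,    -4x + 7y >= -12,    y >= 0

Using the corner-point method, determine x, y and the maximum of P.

x = 188/37, y = 44/37, maximum P = 820/37

Corner points and P = 6x - 7y:
  (133/5, 257/5) → P = -1001/5
  (188/37, 44/37) → P = 820/37
  (0, 23/2) → P = -161/2
  (0, 0) → P = 0
  (3, 0) → P = 18

The optimum lies where -7x + 3y = -32 and -4x + 7y = -12.
Solving simultaneously gives x = 188/37, y = 44/37.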